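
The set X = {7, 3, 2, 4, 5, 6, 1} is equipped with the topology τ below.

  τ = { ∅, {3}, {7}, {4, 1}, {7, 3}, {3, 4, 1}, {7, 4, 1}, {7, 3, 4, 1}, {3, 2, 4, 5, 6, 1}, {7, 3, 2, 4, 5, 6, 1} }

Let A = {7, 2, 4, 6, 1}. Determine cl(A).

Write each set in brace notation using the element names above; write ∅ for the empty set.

complement {3, 5}; its interior {3}; cl(A) = X∖{3} = {7, 2, 4, 5, 6, 1}

{7, 2, 4, 5, 6, 1}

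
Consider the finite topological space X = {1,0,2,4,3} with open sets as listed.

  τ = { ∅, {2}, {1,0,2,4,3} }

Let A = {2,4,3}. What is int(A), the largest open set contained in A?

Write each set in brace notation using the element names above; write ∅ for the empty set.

open subsets of A: ∅, {2}; so int(A) = {2}

{2}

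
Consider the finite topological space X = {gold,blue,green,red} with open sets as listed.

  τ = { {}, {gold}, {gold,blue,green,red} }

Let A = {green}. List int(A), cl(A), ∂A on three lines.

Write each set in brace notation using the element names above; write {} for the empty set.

int(A) = {}
cl(A)  = {blue,green,red}
∂A     = {blue,green,red}

open subsets of A: {}; so int(A) = {}
closure: X∖int(X∖A) = X∖{gold} = {blue,green,red}
∂A = {blue,green,red} minus {} = {blue,green,red}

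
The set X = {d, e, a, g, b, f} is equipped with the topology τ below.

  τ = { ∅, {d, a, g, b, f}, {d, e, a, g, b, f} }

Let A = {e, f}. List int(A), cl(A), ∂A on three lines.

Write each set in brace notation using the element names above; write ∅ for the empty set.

int(A) = ∅
cl(A)  = {d, e, a, g, b, f}
∂A     = {d, e, a, g, b, f}

interior: largest open inside A is ∅ (from ∅)
cl via duality: int({d, a, g, b}) = ∅, so X∖∅ = {d, e, a, g, b, f}
cl∖int = {d, e, a, g, b, f}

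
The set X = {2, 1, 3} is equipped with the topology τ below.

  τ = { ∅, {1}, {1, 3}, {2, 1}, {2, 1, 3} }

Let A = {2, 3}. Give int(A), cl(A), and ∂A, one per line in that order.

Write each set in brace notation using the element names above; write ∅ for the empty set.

interior: largest open inside A is ∅ (from ∅)
cl via duality: int({1}) = {1}, so X∖{1} = {2, 3}
cl∖int = {2, 3}

int(A) = ∅
cl(A)  = {2, 3}
∂A     = {2, 3}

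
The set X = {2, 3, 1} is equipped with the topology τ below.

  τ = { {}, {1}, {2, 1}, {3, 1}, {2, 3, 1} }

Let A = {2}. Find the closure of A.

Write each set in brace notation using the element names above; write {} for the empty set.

complement {3, 1}; its interior {3, 1}; cl(A) = X∖{3, 1} = {2}

{2}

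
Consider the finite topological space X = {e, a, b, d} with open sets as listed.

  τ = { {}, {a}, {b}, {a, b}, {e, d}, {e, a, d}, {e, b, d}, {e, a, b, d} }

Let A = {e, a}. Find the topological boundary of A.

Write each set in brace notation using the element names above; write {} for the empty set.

U open, U⊆A: {}, {a}. int(A) = ⋃ = {a}
X∖A={b, d}, int(X∖A)={b}, hence cl(A)={e, a, d}
∂A: remove int from cl → {e, d}

{e, d}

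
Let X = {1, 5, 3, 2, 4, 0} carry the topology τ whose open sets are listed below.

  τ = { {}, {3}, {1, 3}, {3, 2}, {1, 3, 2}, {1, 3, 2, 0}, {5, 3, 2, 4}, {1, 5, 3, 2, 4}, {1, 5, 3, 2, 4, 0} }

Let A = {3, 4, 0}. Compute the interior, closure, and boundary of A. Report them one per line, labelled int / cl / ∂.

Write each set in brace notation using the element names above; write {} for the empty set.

int(A) = {3}
cl(A)  = {1, 5, 3, 2, 4, 0}
∂A     = {1, 5, 2, 4, 0}

interior: largest open inside A is {3} (from {}, {3})
cl via duality: int({1, 5, 2}) = {}, so X∖{} = {1, 5, 3, 2, 4, 0}
cl∖int = {1, 5, 2, 4, 0}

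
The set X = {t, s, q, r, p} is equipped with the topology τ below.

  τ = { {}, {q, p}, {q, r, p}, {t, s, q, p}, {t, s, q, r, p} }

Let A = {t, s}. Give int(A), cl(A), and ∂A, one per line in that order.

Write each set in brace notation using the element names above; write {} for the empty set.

int(A) = {}
cl(A)  = {t, s}
∂A     = {t, s}

U open, U⊆A: {}. int(A) = ⋃ = {}
X∖A={q, r, p}, int(X∖A)={q, r, p}, hence cl(A)={t, s}
∂A: remove int from cl → {t, s}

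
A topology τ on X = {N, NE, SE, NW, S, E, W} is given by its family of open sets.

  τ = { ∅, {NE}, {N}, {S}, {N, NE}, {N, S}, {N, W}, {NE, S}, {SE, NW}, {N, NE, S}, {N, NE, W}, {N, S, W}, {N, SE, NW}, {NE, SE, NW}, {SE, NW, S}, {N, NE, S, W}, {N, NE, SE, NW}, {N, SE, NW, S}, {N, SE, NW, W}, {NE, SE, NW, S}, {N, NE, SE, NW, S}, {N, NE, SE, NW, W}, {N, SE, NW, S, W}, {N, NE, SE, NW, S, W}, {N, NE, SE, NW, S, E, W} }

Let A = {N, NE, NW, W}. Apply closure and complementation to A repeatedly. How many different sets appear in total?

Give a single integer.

closure: X∖int(X∖A) = X∖{S} = {N, NE, SE, NW, E, W}
Let k=closure and c=complement:
  1. A     = {N, NE, NW, W}
  2. kA    = {N, NE, SE, NW, E, W}
  3. cA    = {SE, S, E}
  4. ckA   = {S}
  5. kcA   = {SE, NW, S, E}
  6. kckA  = {S, E}
  7. ckcA  = {N, NE, W}
  8. ckckA = {N, NE, SE, NW, W}
  9. kckcA = {N, NE, E, W}
  10. ckckcA = {SE, NW, S}
— saturated at 10

10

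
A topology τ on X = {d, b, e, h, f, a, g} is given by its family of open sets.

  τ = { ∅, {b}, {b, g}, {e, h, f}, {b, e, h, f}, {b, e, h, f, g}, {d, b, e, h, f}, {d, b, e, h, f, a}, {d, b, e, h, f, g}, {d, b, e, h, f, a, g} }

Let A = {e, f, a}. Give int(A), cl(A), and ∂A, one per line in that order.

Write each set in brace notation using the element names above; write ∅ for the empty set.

open subsets of A: ∅; so int(A) = ∅
closure: X∖int(X∖A) = X∖{b, g} = {d, e, h, f, a}
∂A = {d, e, h, f, a} minus ∅ = {d, e, h, f, a}

int(A) = ∅
cl(A)  = {d, e, h, f, a}
∂A     = {d, e, h, f, a}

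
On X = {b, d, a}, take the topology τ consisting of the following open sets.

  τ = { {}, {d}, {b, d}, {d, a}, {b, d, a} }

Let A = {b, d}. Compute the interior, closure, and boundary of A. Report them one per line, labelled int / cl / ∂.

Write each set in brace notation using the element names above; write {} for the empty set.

int(A) = {b, d}
cl(A)  = {b, d, a}
∂A     = {a}

interior: largest open inside A is {b, d} (from {}, {d}, {b, d})
cl via duality: int({a}) = {}, so X∖{} = {b, d, a}
cl∖int = {a}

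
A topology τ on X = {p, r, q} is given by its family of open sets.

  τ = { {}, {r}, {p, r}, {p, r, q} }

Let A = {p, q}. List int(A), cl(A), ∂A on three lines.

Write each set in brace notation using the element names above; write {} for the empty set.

int(A) = {}
cl(A)  = {p, q}
∂A     = {p, q}

open subsets of A: {}; so int(A) = {}
closure: X∖int(X∖A) = X∖{r} = {p, q}
∂A = {p, q} minus {} = {p, q}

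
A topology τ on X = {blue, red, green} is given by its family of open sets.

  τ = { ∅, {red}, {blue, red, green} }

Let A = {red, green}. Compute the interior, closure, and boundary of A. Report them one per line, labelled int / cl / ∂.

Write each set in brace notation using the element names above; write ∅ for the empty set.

int(A) = {red}
cl(A)  = {blue, red, green}
∂A     = {blue, green}

U open, U⊆A: ∅, {red}. int(A) = ⋃ = {red}
X∖A={blue}, int(X∖A)=∅, hence cl(A)={blue, red, green}
∂A: remove int from cl → {blue, green}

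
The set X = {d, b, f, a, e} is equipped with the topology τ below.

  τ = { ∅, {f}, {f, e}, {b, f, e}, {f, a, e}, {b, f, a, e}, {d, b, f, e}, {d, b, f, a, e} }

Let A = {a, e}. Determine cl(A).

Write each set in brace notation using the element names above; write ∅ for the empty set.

{d, b, a, e}

complement {d, b, f}; its interior {f}; cl(A) = X∖{f} = {d, b, a, e}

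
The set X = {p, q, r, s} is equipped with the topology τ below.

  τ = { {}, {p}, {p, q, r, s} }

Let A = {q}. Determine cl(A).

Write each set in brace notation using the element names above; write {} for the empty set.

{q, r, s}

complement {p, r, s}; its interior {p}; cl(A) = X∖{p} = {q, r, s}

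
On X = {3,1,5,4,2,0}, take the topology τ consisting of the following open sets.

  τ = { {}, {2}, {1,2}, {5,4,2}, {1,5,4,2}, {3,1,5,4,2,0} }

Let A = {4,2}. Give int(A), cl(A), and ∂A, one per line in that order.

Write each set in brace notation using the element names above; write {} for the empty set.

int(A) = {2}
cl(A)  = {3,1,5,4,2,0}
∂A     = {3,1,5,4,0}

open subsets of A: {}, {2}; so int(A) = {2}
closure: X∖int(X∖A) = X∖{} = {3,1,5,4,2,0}
∂A = {3,1,5,4,2,0} minus {2} = {3,1,5,4,0}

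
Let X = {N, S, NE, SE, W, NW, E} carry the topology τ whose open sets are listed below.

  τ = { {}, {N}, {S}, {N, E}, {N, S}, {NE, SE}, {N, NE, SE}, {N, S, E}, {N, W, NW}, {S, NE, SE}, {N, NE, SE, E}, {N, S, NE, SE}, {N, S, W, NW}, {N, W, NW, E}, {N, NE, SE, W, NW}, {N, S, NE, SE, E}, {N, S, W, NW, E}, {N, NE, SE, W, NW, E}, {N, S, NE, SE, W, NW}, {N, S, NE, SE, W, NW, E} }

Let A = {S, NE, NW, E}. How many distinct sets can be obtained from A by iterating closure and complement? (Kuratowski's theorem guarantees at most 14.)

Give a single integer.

8

closure: X∖int(X∖A) = X∖{N} = {S, NE, SE, W, NW, E}
Let k=closure and c=complement:
  1. A     = {S, NE, NW, E}
  2. kA    = {S, NE, SE, W, NW, E}
  3. cA    = {N, SE, W}
  4. ckA   = {N}
  5. kcA   = {N, NE, SE, W, NW, E}
  6. kckA  = {N, W, NW, E}
  7. ckcA  = {S}
  8. ckckA = {S, NE, SE}
— saturated at 8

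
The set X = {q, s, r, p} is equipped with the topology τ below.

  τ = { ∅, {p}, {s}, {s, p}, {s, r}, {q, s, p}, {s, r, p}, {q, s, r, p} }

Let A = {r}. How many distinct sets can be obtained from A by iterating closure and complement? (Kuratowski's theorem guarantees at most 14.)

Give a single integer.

4

complement {q, s, p}; its interior {q, s, p}; cl(A) = X∖{q, s, p} = {r}
With k = closure, c = complement:
  1. A     = {r}
  2. cA    = {q, s, p}
  3. kcA   = {q, s, r, p}
  4. ckcA  = ∅
k, c of each give nothing new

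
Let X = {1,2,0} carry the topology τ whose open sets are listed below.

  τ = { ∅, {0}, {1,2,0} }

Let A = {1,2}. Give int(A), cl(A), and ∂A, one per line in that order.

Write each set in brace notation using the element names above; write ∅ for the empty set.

U open, U⊆A: ∅. int(A) = ⋃ = ∅
X∖A={0}, int(X∖A)={0}, hence cl(A)={1,2}
∂A: remove int from cl → {1,2}

int(A) = ∅
cl(A)  = {1,2}
∂A     = {1,2}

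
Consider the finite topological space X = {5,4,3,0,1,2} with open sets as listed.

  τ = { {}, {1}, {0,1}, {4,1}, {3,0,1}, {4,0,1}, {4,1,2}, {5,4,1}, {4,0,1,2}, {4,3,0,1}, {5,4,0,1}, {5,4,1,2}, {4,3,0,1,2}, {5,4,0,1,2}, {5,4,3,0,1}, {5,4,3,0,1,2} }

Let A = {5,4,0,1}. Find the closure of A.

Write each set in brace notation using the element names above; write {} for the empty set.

complement {3,2}; its interior {}; cl(A) = X∖{} = {5,4,3,0,1,2}

{5,4,3,0,1,2}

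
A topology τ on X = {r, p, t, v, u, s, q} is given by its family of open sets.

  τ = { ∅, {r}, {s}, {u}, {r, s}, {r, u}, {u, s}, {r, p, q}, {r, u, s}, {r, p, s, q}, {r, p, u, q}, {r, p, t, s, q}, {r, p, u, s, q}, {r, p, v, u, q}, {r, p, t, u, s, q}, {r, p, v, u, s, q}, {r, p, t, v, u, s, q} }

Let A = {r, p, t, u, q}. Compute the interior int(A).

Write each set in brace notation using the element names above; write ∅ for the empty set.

opens ⊆ A: ∅, {u}, {r}, {r, u}, {r, p, q}, {r, p, u, q}; union → int = {r, p, u, q}

{r, p, u, q}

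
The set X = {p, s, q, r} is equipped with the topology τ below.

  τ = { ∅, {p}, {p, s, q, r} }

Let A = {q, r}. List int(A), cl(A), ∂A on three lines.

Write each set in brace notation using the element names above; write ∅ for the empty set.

int(A) = ∅
cl(A)  = {s, q, r}
∂A     = {s, q, r}

U open, U⊆A: ∅. int(A) = ⋃ = ∅
X∖A={p, s}, int(X∖A)={p}, hence cl(A)={s, q, r}
∂A: remove int from cl → {s, q, r}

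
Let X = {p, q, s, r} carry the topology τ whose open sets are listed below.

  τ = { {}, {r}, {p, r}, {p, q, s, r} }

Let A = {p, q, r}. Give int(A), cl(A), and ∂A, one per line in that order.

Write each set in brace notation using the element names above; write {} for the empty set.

opens ⊆ A: {}, {r}, {p, r}; union → int = {p, r}
complement {s}; its interior {}; cl(A) = X∖{} = {p, q, s, r}
boundary = {p, q, s, r} ∖ {p, r} = {q, s}

int(A) = {p, r}
cl(A)  = {p, q, s, r}
∂A     = {q, s}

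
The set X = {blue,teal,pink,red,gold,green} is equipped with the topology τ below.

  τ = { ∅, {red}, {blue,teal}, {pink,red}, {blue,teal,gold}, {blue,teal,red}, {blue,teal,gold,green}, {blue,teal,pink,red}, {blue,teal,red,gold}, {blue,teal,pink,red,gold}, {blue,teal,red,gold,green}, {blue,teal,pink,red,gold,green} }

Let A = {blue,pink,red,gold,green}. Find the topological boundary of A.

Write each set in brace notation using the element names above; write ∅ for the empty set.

{blue,teal,gold,green}

opens ⊆ A: ∅, {red}, {pink,red}; union → int = {pink,red}
complement {teal}; its interior ∅; cl(A) = X∖∅ = {blue,teal,pink,red,gold,green}
boundary = {blue,teal,pink,red,gold,green} ∖ {pink,red} = {blue,teal,gold,green}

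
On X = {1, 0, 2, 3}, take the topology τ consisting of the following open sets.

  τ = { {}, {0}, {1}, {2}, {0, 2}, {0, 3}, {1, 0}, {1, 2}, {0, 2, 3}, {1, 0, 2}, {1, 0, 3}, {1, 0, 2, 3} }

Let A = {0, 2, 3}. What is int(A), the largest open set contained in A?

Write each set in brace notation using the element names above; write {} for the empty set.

opens ⊆ A: {}, {0}, {2}, {0, 3}, {0, 2}, {0, 2, 3}; union → int = {0, 2, 3}

{0, 2, 3}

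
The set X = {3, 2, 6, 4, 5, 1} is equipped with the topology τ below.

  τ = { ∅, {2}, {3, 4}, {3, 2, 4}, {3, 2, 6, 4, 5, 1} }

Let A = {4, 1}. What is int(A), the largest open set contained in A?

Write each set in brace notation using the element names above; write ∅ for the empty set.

∅

interior: largest open inside A is ∅ (from ∅)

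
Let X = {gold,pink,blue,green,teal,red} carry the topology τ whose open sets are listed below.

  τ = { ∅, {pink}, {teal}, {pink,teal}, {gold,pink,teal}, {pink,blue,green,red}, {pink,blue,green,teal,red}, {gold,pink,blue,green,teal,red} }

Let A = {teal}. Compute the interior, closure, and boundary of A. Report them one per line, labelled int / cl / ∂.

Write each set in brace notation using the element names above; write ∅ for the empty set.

int(A) = {teal}
cl(A)  = {gold,teal}
∂A     = {gold}

U open, U⊆A: ∅, {teal}. int(A) = ⋃ = {teal}
X∖A={gold,pink,blue,green,red}, int(X∖A)={pink,blue,green,red}, hence cl(A)={gold,teal}
∂A: remove int from cl → {gold}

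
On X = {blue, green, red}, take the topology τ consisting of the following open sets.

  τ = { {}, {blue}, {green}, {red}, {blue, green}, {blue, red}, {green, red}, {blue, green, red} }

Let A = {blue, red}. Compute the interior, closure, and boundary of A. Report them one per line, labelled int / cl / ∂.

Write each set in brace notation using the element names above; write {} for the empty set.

int(A) = {blue, red}
cl(A)  = {blue, red}
∂A     = {}

open subsets of A: {}, {red}, {blue}, {blue, red}; so int(A) = {blue, red}
closure: X∖int(X∖A) = X∖{green} = {blue, red}
∂A = {blue, red} minus {blue, red} = {}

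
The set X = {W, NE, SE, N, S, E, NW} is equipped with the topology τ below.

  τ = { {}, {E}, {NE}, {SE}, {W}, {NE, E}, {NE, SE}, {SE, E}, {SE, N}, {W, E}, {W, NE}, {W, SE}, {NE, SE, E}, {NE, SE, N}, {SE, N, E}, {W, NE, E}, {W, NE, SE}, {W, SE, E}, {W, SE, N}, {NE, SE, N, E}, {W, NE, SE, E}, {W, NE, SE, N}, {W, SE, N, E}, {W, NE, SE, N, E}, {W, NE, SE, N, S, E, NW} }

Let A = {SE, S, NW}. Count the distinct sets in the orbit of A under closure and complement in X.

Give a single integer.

X∖A={W, NE, N, E}, int(X∖A)={W, NE, E}, hence cl(A)={SE, N, S, NW}
Orbit (k=closure, c=complement):
  1. A     = {SE, S, NW}
  2. kA    = {SE, N, S, NW}
  3. cA    = {W, NE, N, E}
  4. ckA   = {W, NE, E}
  5. kcA   = {W, NE, N, S, E, NW}
  6. kckA  = {W, NE, S, E, NW}
  7. ckcA  = {SE}
  8. ckckA = {SE, N}
(closed under both — stop)

8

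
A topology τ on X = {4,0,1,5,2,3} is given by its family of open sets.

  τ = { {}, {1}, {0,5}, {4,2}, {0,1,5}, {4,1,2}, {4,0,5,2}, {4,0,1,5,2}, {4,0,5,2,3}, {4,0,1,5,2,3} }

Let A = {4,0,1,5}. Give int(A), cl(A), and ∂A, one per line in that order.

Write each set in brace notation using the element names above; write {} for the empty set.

opens ⊆ A: {}, {1}, {0,5}, {0,1,5}; union → int = {0,1,5}
complement {2,3}; its interior {}; cl(A) = X∖{} = {4,0,1,5,2,3}
boundary = {4,0,1,5,2,3} ∖ {0,1,5} = {4,2,3}

int(A) = {0,1,5}
cl(A)  = {4,0,1,5,2,3}
∂A     = {4,2,3}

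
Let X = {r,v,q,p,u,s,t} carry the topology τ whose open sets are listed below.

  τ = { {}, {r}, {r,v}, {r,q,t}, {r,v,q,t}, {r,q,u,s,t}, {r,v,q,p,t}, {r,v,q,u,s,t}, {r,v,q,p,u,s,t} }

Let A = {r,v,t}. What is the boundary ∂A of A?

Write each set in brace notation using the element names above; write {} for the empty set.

{q,p,u,s,t}

interior: largest open inside A is {r,v} (from {}, {r}, {r,v})
cl via duality: int({q,p,u,s}) = {}, so X∖{} = {r,v,q,p,u,s,t}
cl∖int = {q,p,u,s,t}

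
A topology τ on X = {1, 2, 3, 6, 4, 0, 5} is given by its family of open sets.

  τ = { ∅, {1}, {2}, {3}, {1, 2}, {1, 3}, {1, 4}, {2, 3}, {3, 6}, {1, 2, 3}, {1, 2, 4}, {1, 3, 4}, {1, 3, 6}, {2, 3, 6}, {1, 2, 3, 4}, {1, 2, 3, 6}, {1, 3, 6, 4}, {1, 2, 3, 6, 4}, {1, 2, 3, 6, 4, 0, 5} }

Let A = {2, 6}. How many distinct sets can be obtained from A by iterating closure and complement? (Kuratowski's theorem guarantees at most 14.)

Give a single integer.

8

complement {1, 3, 4, 0, 5}; its interior {1, 3, 4}; cl(A) = X∖{1, 3, 4} = {2, 6, 0, 5}
With k = closure, c = complement:
  1. A     = {2, 6}
  2. kA    = {2, 6, 0, 5}
  3. cA    = {1, 3, 4, 0, 5}
  4. ckA   = {1, 3, 4}
  5. kcA   = {1, 3, 6, 4, 0, 5}
  6. ckcA  = {2}
  7. kckcA = {2, 0, 5}
  8. ckckcA = {1, 3, 6, 4}
k, c of each give nothing new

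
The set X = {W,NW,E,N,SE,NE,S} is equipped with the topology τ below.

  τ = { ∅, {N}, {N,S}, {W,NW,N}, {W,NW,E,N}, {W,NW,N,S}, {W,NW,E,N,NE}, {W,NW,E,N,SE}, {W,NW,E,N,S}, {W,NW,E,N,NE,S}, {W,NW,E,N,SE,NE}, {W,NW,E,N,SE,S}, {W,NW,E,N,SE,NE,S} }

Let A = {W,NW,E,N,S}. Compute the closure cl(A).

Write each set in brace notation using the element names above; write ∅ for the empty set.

{W,NW,E,N,SE,NE,S}

closure: X∖int(X∖A) = X∖∅ = {W,NW,E,N,SE,NE,S}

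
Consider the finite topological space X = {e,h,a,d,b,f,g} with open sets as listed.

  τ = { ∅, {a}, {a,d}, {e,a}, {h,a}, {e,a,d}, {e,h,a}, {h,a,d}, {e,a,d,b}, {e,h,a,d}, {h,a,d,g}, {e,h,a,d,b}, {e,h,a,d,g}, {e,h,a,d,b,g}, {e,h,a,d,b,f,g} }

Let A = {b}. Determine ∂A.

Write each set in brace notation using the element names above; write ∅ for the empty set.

opens ⊆ A: ∅; union → int = ∅
complement {e,h,a,d,f,g}; its interior {e,h,a,d,g}; cl(A) = X∖{e,h,a,d,g} = {b,f}
boundary = {b,f} ∖ ∅ = {b,f}

{b,f}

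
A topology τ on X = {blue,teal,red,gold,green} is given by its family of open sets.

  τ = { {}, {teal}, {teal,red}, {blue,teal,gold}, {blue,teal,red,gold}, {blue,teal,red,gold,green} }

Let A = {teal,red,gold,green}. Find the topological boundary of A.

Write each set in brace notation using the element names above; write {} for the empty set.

U open, U⊆A: {}, {teal}, {teal,red}. int(A) = ⋃ = {teal,red}
X∖A={blue}, int(X∖A)={}, hence cl(A)={blue,teal,red,gold,green}
∂A: remove int from cl → {blue,gold,green}

{blue,gold,green}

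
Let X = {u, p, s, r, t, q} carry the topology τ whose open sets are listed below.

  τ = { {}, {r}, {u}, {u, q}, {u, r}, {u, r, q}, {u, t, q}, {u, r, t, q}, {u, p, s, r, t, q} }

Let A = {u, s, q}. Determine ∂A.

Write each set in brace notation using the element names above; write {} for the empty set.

{p, s, t}

opens ⊆ A: {}, {u}, {u, q}; union → int = {u, q}
complement {p, r, t}; its interior {r}; cl(A) = X∖{r} = {u, p, s, t, q}
boundary = {u, p, s, t, q} ∖ {u, q} = {p, s, t}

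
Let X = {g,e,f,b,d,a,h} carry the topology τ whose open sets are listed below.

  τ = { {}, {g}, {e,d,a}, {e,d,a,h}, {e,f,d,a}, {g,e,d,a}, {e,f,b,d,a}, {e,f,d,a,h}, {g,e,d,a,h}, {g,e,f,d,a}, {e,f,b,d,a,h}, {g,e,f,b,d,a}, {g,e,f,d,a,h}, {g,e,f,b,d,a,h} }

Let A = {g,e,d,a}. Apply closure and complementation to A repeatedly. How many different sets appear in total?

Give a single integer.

closure: X∖int(X∖A) = X∖{} = {g,e,f,b,d,a,h}
Let k=closure and c=complement:
  1. A     = {g,e,d,a}
  2. kA    = {g,e,f,b,d,a,h}
  3. cA    = {f,b,h}
  4. ckA   = {}
— saturated at 4

4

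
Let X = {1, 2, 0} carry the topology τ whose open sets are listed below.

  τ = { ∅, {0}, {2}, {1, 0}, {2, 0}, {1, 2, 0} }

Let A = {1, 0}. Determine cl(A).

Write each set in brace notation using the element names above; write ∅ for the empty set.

cl via duality: int({2}) = {2}, so X∖{2} = {1, 0}

{1, 0}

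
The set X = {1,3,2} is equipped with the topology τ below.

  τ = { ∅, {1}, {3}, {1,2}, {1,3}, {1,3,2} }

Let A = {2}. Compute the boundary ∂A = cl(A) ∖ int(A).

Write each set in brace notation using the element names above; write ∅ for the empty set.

U open, U⊆A: ∅. int(A) = ⋃ = ∅
X∖A={1,3}, int(X∖A)={1,3}, hence cl(A)={2}
∂A: remove int from cl → {2}

{2}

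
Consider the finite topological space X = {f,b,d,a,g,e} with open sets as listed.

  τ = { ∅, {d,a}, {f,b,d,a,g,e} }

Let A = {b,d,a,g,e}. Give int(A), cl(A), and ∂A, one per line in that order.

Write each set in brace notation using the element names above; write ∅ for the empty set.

int(A) = {d,a}
cl(A)  = {f,b,d,a,g,e}
∂A     = {f,b,g,e}

open subsets of A: ∅, {d,a}; so int(A) = {d,a}
closure: X∖int(X∖A) = X∖∅ = {f,b,d,a,g,e}
∂A = {f,b,d,a,g,e} minus {d,a} = {f,b,g,e}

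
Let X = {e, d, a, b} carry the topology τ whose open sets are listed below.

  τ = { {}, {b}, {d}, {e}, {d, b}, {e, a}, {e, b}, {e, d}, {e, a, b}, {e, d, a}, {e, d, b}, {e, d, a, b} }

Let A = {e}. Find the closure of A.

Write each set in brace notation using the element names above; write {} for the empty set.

{e, a}

X∖A={d, a, b}, int(X∖A)={d, b}, hence cl(A)={e, a}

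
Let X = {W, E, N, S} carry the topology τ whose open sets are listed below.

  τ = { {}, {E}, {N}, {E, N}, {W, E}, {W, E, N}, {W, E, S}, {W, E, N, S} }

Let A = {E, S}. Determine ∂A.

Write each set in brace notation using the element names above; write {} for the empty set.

opens ⊆ A: {}, {E}; union → int = {E}
complement {W, N}; its interior {N}; cl(A) = X∖{N} = {W, E, S}
boundary = {W, E, S} ∖ {E} = {W, S}

{W, S}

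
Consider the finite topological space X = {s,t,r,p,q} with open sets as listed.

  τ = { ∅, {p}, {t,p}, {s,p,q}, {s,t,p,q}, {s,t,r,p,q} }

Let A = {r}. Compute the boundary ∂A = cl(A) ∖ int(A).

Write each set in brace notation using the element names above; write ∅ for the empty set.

interior: largest open inside A is ∅ (from ∅)
cl via duality: int({s,t,p,q}) = {s,t,p,q}, so X∖{s,t,p,q} = {r}
cl∖int = {r}

{r}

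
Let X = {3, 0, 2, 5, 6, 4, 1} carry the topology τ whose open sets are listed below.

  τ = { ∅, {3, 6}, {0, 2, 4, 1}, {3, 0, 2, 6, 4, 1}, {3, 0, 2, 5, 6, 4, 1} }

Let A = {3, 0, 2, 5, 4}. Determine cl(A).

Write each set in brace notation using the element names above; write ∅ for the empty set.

{3, 0, 2, 5, 6, 4, 1}

complement {6, 1}; its interior ∅; cl(A) = X∖∅ = {3, 0, 2, 5, 6, 4, 1}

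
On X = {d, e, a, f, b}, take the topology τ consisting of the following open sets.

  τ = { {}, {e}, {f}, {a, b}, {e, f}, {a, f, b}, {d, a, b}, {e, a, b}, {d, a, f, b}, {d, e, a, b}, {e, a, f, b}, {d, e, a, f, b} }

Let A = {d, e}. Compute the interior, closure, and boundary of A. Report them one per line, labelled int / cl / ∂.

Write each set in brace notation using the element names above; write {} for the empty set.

opens ⊆ A: {}, {e}; union → int = {e}
complement {a, f, b}; its interior {a, f, b}; cl(A) = X∖{a, f, b} = {d, e}
boundary = {d, e} ∖ {e} = {d}

int(A) = {e}
cl(A)  = {d, e}
∂A     = {d}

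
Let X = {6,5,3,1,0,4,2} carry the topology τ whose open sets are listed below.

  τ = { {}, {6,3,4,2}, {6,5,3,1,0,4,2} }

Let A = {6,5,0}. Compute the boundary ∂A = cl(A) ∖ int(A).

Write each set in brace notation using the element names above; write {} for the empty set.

{6,5,3,1,0,4,2}

U open, U⊆A: {}. int(A) = ⋃ = {}
X∖A={3,1,4,2}, int(X∖A)={}, hence cl(A)={6,5,3,1,0,4,2}
∂A: remove int from cl → {6,5,3,1,0,4,2}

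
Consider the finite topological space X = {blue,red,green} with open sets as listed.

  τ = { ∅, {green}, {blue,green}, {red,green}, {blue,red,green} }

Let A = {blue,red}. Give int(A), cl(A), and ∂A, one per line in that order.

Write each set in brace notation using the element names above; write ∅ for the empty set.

interior: largest open inside A is ∅ (from ∅)
cl via duality: int({green}) = {green}, so X∖{green} = {blue,red}
cl∖int = {blue,red}

int(A) = ∅
cl(A)  = {blue,red}
∂A     = {blue,red}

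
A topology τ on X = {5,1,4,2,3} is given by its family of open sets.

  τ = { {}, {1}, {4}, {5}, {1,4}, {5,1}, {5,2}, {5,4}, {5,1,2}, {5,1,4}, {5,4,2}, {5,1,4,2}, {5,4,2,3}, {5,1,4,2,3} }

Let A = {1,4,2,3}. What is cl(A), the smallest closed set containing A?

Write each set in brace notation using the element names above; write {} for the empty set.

{1,4,2,3}

complement {5}; its interior {5}; cl(A) = X∖{5} = {1,4,2,3}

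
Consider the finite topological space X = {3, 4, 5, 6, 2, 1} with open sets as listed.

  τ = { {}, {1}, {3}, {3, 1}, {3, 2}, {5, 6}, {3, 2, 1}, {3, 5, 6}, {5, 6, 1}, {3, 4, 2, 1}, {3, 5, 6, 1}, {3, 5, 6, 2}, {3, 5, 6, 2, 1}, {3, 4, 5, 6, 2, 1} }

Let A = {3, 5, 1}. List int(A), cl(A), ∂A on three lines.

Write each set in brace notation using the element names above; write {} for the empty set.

int(A) = {3, 1}
cl(A)  = {3, 4, 5, 6, 2, 1}
∂A     = {4, 5, 6, 2}

interior: largest open inside A is {3, 1} (from {}, {3}, {1}, {3, 1})
cl via duality: int({4, 6, 2}) = {}, so X∖{} = {3, 4, 5, 6, 2, 1}
cl∖int = {4, 5, 6, 2}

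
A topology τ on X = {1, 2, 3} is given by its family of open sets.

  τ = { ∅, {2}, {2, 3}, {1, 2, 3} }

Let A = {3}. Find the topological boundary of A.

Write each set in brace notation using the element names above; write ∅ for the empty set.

open subsets of A: ∅; so int(A) = ∅
closure: X∖int(X∖A) = X∖{2} = {1, 3}
∂A = {1, 3} minus ∅ = {1, 3}

{1, 3}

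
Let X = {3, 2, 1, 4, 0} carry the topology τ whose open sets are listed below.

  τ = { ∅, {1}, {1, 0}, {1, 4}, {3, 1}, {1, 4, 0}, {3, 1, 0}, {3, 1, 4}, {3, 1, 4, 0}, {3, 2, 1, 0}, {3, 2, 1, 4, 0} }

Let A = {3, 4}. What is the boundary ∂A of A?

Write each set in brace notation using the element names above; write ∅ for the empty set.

{3, 2, 4}

open subsets of A: ∅; so int(A) = ∅
closure: X∖int(X∖A) = X∖{1, 0} = {3, 2, 4}
∂A = {3, 2, 4} minus ∅ = {3, 2, 4}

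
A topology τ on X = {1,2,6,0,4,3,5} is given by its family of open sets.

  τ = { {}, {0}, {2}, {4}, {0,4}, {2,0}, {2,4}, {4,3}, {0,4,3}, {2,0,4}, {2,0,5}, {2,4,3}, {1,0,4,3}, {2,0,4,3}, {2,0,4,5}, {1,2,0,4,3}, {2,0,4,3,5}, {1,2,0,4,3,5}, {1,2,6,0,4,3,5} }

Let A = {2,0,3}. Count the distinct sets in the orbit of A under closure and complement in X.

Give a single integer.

10

complement {1,6,4,5}; its interior {4}; cl(A) = X∖{4} = {1,2,6,0,3,5}
With k = closure, c = complement:
  1. A     = {2,0,3}
  2. kA    = {1,2,6,0,3,5}
  3. cA    = {1,6,4,5}
  4. ckA   = {4}
  5. kcA   = {1,6,4,3,5}
  6. kckA  = {1,6,4,3}
  7. ckcA  = {2,0}
  8. ckckA = {2,0,5}
  9. kckcA = {1,2,6,0,5}
  10. ckckcA = {4,3}
k, c of each give nothing new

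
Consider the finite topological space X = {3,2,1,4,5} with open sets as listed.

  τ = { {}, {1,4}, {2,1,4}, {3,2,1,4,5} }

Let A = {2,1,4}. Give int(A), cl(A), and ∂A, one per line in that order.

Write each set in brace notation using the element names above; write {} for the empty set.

int(A) = {2,1,4}
cl(A)  = {3,2,1,4,5}
∂A     = {3,5}

opens ⊆ A: {}, {1,4}, {2,1,4}; union → int = {2,1,4}
complement {3,5}; its interior {}; cl(A) = X∖{} = {3,2,1,4,5}
boundary = {3,2,1,4,5} ∖ {2,1,4} = {3,5}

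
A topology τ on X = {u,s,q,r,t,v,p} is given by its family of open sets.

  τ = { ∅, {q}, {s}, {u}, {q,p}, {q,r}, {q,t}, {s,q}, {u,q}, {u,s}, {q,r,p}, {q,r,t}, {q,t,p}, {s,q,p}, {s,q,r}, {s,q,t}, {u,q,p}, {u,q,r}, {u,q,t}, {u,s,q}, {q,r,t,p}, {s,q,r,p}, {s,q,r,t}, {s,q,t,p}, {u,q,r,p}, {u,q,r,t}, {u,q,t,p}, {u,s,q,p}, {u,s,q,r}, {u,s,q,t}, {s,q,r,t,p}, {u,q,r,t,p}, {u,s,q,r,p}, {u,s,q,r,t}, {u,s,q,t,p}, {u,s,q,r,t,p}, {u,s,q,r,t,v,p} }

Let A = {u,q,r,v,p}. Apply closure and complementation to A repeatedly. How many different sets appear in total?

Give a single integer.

closure: X∖int(X∖A) = X∖{s} = {u,q,r,t,v,p}
Let k=closure and c=complement:
  1. A     = {u,q,r,v,p}
  2. kA    = {u,q,r,t,v,p}
  3. cA    = {s,t}
  4. ckA   = {s}
  5. kcA   = {s,t,v}
  6. kckA  = {s,v}
  7. ckcA  = {u,q,r,p}
  8. ckckA = {u,q,r,t,p}
— saturated at 8

8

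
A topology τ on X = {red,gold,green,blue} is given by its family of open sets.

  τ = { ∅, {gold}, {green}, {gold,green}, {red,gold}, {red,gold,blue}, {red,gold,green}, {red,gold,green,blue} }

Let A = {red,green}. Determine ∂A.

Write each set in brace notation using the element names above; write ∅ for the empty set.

{red,blue}

opens ⊆ A: ∅, {green}; union → int = {green}
complement {gold,blue}; its interior {gold}; cl(A) = X∖{gold} = {red,green,blue}
boundary = {red,green,blue} ∖ {green} = {red,blue}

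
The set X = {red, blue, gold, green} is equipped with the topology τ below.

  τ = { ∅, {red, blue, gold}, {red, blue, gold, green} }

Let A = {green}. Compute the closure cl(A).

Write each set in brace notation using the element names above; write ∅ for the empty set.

{green}

closure: X∖int(X∖A) = X∖{red, blue, gold} = {green}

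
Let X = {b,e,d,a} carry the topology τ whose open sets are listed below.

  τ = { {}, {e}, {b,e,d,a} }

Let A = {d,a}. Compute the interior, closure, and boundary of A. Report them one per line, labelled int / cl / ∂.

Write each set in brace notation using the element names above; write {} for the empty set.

interior: largest open inside A is {} (from {})
cl via duality: int({b,e}) = {e}, so X∖{e} = {b,d,a}
cl∖int = {b,d,a}

int(A) = {}
cl(A)  = {b,d,a}
∂A     = {b,d,a}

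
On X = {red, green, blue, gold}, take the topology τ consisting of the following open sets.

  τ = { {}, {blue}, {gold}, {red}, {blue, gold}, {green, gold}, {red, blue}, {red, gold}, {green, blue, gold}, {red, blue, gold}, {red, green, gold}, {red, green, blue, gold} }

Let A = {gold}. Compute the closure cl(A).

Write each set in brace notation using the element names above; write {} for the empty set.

cl via duality: int({red, green, blue}) = {red, blue}, so X∖{red, blue} = {green, gold}

{green, gold}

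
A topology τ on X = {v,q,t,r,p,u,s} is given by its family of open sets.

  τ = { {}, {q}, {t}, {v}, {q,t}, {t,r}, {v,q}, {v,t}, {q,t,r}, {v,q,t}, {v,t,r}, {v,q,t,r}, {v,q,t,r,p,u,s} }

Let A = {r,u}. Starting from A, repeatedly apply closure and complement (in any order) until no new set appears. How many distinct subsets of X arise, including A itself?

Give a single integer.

complement {v,q,t,p,s}; its interior {v,q,t}; cl(A) = X∖{v,q,t} = {r,p,u,s}
With k = closure, c = complement:
  1. A     = {r,u}
  2. kA    = {r,p,u,s}
  3. cA    = {v,q,t,p,s}
  4. ckA   = {v,q,t}
  5. kcA   = {v,q,t,r,p,u,s}
  6. ckcA  = {}
k, c of each give nothing new

6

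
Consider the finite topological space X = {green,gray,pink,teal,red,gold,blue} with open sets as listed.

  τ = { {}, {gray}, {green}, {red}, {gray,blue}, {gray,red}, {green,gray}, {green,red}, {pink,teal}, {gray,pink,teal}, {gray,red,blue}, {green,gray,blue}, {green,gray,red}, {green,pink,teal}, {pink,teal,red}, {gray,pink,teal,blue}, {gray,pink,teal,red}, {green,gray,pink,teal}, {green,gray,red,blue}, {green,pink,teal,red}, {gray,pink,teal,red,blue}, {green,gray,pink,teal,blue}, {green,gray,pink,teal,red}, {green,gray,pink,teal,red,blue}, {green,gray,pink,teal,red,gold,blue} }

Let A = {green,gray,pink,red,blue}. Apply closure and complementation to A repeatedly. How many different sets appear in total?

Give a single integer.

8

cl via duality: int({teal,gold}) = {}, so X∖{} = {green,gray,pink,teal,red,gold,blue}
Write k for closure, c for complement:
  1. A     = {green,gray,pink,red,blue}
  2. kA    = {green,gray,pink,teal,red,gold,blue}
  3. cA    = {teal,gold}
  4. ckA   = {}
  5. kcA   = {pink,teal,gold}
  6. ckcA  = {green,gray,red,blue}
  7. kckcA = {green,gray,red,gold,blue}
  8. ckckcA = {pink,teal}
applying k or c yields no new set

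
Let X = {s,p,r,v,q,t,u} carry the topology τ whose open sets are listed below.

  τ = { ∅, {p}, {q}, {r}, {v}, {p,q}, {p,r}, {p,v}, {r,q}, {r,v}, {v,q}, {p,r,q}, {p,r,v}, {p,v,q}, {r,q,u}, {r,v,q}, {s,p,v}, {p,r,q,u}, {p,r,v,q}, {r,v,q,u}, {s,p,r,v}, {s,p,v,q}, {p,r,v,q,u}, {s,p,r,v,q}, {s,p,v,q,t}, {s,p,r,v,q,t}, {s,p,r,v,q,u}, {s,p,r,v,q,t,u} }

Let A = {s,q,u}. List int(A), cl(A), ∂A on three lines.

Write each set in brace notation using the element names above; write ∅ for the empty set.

int(A) = {q}
cl(A)  = {s,q,t,u}
∂A     = {s,t,u}

interior: largest open inside A is {q} (from ∅, {q})
cl via duality: int({p,r,v,t}) = {p,r,v}, so X∖{p,r,v} = {s,q,t,u}
cl∖int = {s,t,u}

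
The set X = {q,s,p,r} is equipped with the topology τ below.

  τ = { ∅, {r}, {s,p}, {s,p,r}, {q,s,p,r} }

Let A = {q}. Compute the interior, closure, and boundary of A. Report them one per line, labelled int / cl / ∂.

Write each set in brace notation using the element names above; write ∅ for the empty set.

open subsets of A: ∅; so int(A) = ∅
closure: X∖int(X∖A) = X∖{s,p,r} = {q}
∂A = {q} minus ∅ = {q}

int(A) = ∅
cl(A)  = {q}
∂A     = {q}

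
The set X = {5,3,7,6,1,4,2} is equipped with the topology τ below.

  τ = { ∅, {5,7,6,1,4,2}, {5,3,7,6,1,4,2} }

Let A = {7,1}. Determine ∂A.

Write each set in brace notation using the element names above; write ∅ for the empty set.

{5,3,7,6,1,4,2}

opens ⊆ A: ∅; union → int = ∅
complement {5,3,6,4,2}; its interior ∅; cl(A) = X∖∅ = {5,3,7,6,1,4,2}
boundary = {5,3,7,6,1,4,2} ∖ ∅ = {5,3,7,6,1,4,2}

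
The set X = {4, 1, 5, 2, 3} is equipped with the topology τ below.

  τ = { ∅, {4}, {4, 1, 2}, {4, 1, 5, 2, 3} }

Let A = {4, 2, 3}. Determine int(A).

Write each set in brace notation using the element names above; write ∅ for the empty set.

{4}

opens ⊆ A: ∅, {4}; union → int = {4}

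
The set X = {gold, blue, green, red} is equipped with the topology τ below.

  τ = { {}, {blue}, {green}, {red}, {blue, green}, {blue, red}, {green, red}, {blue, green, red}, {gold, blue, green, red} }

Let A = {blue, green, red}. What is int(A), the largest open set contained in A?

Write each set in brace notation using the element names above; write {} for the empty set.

{blue, green, red}

interior: largest open inside A is {blue, green, red} (from {}, {red}, {green}, {blue}, {blue, green}, {green, red}, {blue, red}, {blue, green, red})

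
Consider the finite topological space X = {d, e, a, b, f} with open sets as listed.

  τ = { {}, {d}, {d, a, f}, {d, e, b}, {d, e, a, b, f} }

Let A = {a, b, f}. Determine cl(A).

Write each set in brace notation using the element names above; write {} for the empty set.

{e, a, b, f}

complement {d, e}; its interior {d}; cl(A) = X∖{d} = {e, a, b, f}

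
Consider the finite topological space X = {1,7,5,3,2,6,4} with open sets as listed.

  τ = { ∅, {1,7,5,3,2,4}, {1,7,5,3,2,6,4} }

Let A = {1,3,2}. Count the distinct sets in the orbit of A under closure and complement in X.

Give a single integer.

4

cl via duality: int({7,5,6,4}) = ∅, so X∖∅ = {1,7,5,3,2,6,4}
Write k for closure, c for complement:
  1. A     = {1,3,2}
  2. kA    = {1,7,5,3,2,6,4}
  3. cA    = {7,5,6,4}
  4. ckA   = ∅
applying k or c yields no new set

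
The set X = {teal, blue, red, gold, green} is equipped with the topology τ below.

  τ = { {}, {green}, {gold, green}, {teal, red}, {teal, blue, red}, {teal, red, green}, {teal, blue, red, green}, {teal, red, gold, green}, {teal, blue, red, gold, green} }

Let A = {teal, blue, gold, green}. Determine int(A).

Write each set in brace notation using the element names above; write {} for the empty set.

{gold, green}

open subsets of A: {}, {green}, {gold, green}; so int(A) = {gold, green}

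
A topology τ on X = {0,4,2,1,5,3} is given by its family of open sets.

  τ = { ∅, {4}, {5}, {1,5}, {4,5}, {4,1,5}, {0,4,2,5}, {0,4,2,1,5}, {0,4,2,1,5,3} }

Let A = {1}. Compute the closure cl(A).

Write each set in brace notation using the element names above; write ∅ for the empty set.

cl via duality: int({0,4,2,5,3}) = {0,4,2,5}, so X∖{0,4,2,5} = {1,3}

{1,3}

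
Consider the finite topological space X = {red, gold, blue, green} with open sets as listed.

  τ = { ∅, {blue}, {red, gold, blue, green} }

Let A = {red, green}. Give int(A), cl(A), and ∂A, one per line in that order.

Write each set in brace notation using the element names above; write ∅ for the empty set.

int(A) = ∅
cl(A)  = {red, gold, green}
∂A     = {red, gold, green}

opens ⊆ A: ∅; union → int = ∅
complement {gold, blue}; its interior {blue}; cl(A) = X∖{blue} = {red, gold, green}
boundary = {red, gold, green} ∖ ∅ = {red, gold, green}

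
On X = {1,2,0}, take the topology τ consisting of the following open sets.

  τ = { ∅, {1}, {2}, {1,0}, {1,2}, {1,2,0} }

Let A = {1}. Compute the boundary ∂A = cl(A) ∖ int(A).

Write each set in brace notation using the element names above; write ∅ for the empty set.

{0}

open subsets of A: ∅, {1}; so int(A) = {1}
closure: X∖int(X∖A) = X∖{2} = {1,0}
∂A = {1,0} minus {1} = {0}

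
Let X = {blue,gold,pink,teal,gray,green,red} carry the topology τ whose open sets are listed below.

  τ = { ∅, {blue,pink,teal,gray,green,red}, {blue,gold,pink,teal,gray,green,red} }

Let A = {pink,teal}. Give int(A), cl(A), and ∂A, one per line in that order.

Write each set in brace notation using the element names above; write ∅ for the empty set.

int(A) = ∅
cl(A)  = {blue,gold,pink,teal,gray,green,red}
∂A     = {blue,gold,pink,teal,gray,green,red}

U open, U⊆A: ∅. int(A) = ⋃ = ∅
X∖A={blue,gold,gray,green,red}, int(X∖A)=∅, hence cl(A)={blue,gold,pink,teal,gray,green,red}
∂A: remove int from cl → {blue,gold,pink,teal,gray,green,red}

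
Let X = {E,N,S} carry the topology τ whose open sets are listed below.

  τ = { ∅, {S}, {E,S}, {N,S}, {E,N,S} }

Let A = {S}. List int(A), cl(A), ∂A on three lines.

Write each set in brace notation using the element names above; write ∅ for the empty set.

interior: largest open inside A is {S} (from ∅, {S})
cl via duality: int({E,N}) = ∅, so X∖∅ = {E,N,S}
cl∖int = {E,N}

int(A) = {S}
cl(A)  = {E,N,S}
∂A     = {E,N}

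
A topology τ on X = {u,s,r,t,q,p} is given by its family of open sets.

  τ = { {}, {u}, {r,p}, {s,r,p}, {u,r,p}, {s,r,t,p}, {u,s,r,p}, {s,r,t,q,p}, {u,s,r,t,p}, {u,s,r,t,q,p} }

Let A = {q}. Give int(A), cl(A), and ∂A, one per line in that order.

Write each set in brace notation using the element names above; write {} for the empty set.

int(A) = {}
cl(A)  = {q}
∂A     = {q}

U open, U⊆A: {}. int(A) = ⋃ = {}
X∖A={u,s,r,t,p}, int(X∖A)={u,s,r,t,p}, hence cl(A)={q}
∂A: remove int from cl → {q}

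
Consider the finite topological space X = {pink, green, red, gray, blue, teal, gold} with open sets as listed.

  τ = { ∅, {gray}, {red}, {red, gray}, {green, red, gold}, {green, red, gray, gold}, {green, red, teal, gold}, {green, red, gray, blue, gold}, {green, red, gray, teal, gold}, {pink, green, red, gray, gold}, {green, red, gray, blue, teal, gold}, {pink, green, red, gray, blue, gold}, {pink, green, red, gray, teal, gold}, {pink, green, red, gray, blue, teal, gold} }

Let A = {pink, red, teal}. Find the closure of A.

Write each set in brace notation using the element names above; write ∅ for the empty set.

{pink, green, red, blue, teal, gold}

cl via duality: int({green, gray, blue, gold}) = {gray}, so X∖{gray} = {pink, green, red, blue, teal, gold}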